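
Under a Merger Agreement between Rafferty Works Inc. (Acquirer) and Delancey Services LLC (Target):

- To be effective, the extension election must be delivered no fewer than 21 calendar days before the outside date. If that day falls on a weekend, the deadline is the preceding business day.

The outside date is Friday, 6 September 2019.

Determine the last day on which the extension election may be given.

16 August 2019

6 September 2019 minus 21 days is 16 August 2019. That is a Friday, so no adjustment is needed.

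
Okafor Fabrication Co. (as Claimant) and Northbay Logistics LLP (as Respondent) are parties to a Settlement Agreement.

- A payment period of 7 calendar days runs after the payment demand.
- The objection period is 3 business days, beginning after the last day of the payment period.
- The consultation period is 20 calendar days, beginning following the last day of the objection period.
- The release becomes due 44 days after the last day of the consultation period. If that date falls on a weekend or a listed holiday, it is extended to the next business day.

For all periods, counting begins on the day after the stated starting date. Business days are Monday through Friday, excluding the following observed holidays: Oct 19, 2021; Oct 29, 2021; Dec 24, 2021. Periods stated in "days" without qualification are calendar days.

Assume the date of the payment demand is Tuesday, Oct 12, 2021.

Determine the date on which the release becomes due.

The last day of the payment period: Oct 12, 2021 + 7 days = Oct 19, 2021.
The last day of the objection period: 3 business days after Tuesday, Oct 19, 2021, skipping weekends — Oct 20, Oct 21, Oct 22 — lands on Friday, Oct 22, 2021.
The last day of the consultation period: 20 calendar days after Oct 22, 2021 is Nov 11, 2021.
The date on which the release becomes due: 44 calendar days after Nov 11, 2021 is Dec 25, 2021. That falls on a Saturday, so it rolls to the next business day, Monday, Dec 27, 2021.

Dec 27, 2021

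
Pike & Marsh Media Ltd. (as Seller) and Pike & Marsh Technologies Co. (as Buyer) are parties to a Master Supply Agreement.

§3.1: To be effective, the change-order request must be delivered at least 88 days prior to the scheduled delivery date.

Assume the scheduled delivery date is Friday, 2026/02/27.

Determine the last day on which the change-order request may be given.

2026/02/27 minus 88 days is 2025/12/01.

2025/12/01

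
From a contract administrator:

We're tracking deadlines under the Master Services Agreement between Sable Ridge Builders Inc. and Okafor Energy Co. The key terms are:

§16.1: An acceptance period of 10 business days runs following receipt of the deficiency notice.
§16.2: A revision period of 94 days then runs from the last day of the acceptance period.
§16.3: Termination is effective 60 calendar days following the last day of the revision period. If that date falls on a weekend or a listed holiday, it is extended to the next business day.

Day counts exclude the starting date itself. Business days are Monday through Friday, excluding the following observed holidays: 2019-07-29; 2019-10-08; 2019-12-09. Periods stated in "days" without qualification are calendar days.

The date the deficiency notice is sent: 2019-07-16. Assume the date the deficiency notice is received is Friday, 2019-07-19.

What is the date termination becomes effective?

The last day of the acceptance period: counting 10 business days from Friday, 2019-07-19 (Jul 22, Jul 23, Jul 24, Jul 25, Jul 26, Jul 30, Jul 31, Aug 1, Aug 2, Aug 5, skipping weekends and the listed holiday on Jul 29) reaches Monday, 2019-08-05.
The last day of the revision period: 2019-08-05 + 94 days = 2019-11-07.
Adding 60 calendar days to 2019-11-07 gives 2020-01-06, which is the date termination becomes effective. 2020-01-06 is a Monday and is not a listed holiday, so no roll-forward applies.

2020-01-06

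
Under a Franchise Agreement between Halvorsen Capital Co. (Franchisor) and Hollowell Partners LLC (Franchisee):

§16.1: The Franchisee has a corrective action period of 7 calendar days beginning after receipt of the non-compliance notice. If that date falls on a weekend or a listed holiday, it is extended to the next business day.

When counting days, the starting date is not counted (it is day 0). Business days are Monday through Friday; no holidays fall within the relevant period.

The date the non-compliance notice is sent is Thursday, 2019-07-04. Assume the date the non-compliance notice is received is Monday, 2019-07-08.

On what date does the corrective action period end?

2019-07-15

The last day of the corrective action period: 2019-07-08 + 7 days = 2019-07-15. 2019-07-15 is a Monday, so no roll-forward applies.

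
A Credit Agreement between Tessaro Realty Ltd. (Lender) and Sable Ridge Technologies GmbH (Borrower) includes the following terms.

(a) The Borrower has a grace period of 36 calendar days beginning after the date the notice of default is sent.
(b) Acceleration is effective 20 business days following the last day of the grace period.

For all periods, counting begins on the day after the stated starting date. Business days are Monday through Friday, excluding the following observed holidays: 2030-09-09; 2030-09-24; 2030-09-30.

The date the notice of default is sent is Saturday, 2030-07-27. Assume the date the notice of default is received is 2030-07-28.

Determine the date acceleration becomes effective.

Adding 36 calendar days to 2030-07-27 gives 2030-09-01, which is the last day of the grace period.
From Sunday, 2030-09-01, 20 business days (Sep 2, Sep 3, Sep 4, Sep 5, …, Sep 27, Oct 1, Oct 2, skipping weekends and the listed holidays on Sep 9, Sep 24, Sep 30) brings us to Wednesday, 2030-10-02, which is the date acceleration becomes effective.

2030-10-02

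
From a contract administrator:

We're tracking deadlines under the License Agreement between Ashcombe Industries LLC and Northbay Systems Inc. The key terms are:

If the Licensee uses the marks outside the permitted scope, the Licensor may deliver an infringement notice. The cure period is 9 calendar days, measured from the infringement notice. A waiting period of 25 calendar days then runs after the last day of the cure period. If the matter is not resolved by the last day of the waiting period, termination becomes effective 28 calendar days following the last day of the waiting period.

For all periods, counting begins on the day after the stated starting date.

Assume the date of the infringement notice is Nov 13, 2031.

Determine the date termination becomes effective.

Jan 14, 2032

The last day of the cure period: 9 calendar days after Nov 13, 2031 is Nov 22, 2031.
The last day of the waiting period: 25 calendar days after Nov 22, 2031 is Dec 17, 2031.
The date termination becomes effective: 28 calendar days after Dec 17, 2031 is Jan 14, 2032.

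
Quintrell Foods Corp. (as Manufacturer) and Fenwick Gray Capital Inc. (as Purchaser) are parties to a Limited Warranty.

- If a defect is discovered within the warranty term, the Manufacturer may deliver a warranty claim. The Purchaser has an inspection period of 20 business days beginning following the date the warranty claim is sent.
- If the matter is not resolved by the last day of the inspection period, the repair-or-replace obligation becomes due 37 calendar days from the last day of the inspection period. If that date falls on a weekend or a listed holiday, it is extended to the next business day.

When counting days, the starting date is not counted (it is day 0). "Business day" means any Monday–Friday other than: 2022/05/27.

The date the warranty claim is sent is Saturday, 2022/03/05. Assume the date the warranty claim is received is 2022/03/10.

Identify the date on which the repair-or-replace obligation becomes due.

2022/05/09

From Saturday, 2022/03/05, 20 business days (Mar 7, Mar 8, Mar 9, Mar 10, …, Mar 30, Mar 31, Apr 1, skipping weekends) brings us to Friday, 2022/04/01, which is the last day of the inspection period.
The date on which the repair-or-replace obligation becomes due: 37 calendar days after 2022/04/01 is 2022/05/08. That falls on a Sunday, so it rolls to the next business day, Monday, 2022/05/09.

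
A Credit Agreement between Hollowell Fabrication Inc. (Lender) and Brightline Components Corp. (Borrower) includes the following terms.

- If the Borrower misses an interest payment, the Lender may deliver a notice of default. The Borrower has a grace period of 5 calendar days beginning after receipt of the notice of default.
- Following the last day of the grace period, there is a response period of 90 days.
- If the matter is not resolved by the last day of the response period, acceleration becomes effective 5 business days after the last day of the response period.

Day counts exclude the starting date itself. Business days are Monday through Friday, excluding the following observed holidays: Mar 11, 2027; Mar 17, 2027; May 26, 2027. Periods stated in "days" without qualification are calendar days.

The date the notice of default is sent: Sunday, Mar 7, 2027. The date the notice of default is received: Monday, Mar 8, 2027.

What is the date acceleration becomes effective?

Jun 18, 2027

The last day of the grace period: 5 calendar days after Mar 8, 2027 is Mar 13, 2027.
Adding 90 calendar days to Mar 13, 2027 gives Jun 11, 2027, which is the last day of the response period.
The date acceleration becomes effective: 5 business days after Friday, Jun 11, 2027, skipping weekends — Jun 14, Jun 15, Jun 16, Jun 17, Jun 18 — lands on Friday, Jun 18, 2027.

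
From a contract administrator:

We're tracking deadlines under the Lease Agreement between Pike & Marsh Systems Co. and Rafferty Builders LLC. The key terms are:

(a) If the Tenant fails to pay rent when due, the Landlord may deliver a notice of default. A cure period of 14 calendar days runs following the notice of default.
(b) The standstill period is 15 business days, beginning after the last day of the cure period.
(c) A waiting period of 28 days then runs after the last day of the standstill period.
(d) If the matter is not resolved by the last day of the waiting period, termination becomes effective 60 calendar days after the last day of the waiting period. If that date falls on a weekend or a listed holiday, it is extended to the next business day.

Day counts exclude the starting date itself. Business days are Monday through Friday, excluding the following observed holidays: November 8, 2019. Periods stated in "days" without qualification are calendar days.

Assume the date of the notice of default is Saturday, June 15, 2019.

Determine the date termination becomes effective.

October 15, 2019

Adding 14 calendar days to June 15, 2019 gives June 29, 2019, which is the last day of the cure period.
The last day of the standstill period: counting 15 business days from Saturday, June 29, 2019 (Jul 1, Jul 2, Jul 3, Jul 4, …, Jul 17, Jul 18, Jul 19, skipping weekends) reaches Friday, July 19, 2019.
Adding 28 calendar days to July 19, 2019 gives August 16, 2019, which is the last day of the waiting period.
The date termination becomes effective: August 16, 2019 + 60 days = October 15, 2019. October 15, 2019 is a Tuesday and is not a listed holiday, so no roll-forward applies.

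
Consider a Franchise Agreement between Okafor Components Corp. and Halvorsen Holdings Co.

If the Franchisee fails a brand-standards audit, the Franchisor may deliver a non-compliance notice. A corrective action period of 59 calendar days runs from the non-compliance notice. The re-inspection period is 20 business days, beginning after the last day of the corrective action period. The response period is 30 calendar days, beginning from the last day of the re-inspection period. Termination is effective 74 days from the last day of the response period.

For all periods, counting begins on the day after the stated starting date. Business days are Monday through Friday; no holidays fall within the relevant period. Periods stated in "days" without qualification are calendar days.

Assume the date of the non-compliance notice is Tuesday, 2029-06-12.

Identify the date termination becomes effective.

2029-12-20

Adding 59 calendar days to 2029-06-12 gives 2029-08-10, which is the last day of the corrective action period.
The last day of the re-inspection period: 20 business days after Friday, 2029-08-10, skipping weekends — Aug 13, Aug 14, Aug 15, Aug 16, …, Sep 5, Sep 6, Sep 7 — lands on Friday, 2029-09-07.
The last day of the response period: 30 calendar days after 2029-09-07 is 2029-10-07.
The date termination becomes effective: 74 calendar days after 2029-10-07 is 2029-12-20.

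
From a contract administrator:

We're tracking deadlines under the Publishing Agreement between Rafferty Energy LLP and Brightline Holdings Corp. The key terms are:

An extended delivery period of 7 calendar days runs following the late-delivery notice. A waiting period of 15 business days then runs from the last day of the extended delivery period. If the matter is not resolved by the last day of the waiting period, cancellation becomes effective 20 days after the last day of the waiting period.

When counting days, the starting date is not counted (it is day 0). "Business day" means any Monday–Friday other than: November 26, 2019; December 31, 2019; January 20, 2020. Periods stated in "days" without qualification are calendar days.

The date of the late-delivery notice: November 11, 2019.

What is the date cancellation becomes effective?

December 30, 2019

The last day of the extended delivery period: 7 calendar days after November 11, 2019 is November 18, 2019.
The last day of the waiting period: 15 business days after Monday, November 18, 2019, skipping weekends and the listed holiday on Nov 26 — Nov 19, Nov 20, Nov 21, Nov 22, …, Dec 6, Dec 9, Dec 10 — lands on Tuesday, December 10, 2019.
Adding 20 calendar days to December 10, 2019 gives December 30, 2019, which is the date cancellation becomes effective.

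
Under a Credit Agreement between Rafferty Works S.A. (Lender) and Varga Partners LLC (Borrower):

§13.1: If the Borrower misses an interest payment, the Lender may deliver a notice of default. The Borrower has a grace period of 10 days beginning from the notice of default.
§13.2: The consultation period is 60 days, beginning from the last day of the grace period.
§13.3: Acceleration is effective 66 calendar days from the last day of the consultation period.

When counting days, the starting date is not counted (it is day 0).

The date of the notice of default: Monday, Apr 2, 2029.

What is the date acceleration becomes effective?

Aug 16, 2029

The last day of the grace period: 10 calendar days after Apr 2, 2029 is Apr 12, 2029.
The last day of the consultation period: 60 calendar days after Apr 12, 2029 is Jun 11, 2029.
The date acceleration becomes effective: 66 calendar days after Jun 11, 2029 is Aug 16, 2029.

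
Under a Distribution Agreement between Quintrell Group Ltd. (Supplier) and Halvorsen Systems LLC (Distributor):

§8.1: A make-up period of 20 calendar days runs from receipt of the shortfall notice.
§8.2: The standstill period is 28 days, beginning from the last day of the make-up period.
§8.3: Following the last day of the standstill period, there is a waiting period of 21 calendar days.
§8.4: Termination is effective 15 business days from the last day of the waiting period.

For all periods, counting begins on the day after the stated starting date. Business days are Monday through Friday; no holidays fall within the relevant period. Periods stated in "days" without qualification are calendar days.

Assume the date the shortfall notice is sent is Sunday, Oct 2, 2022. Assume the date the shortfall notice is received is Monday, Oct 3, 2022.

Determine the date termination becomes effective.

Dec 30, 2022

The last day of the make-up period: Oct 3, 2022 + 20 days = Oct 23, 2022.
Adding 28 calendar days to Oct 23, 2022 gives Nov 20, 2022, which is the last day of the standstill period.
The last day of the waiting period: Nov 20, 2022 + 21 days = Dec 11, 2022.
From Sunday, Dec 11, 2022, 15 business days (Dec 12, Dec 13, Dec 14, Dec 15, …, Dec 28, Dec 29, Dec 30, skipping weekends) brings us to Friday, Dec 30, 2022, which is the date termination becomes effective.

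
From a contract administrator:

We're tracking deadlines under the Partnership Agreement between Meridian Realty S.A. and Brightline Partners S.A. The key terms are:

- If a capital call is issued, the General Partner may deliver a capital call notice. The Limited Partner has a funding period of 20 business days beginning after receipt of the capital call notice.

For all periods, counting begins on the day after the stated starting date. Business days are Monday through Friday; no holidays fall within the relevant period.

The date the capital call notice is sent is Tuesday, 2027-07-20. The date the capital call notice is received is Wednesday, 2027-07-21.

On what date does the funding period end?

2027-08-18

The last day of the funding period: 20 business days after Wednesday, 2027-07-21, skipping weekends — Jul 22, Jul 23, Jul 26, Jul 27, …, Aug 16, Aug 17, Aug 18 — lands on Wednesday, 2027-08-18.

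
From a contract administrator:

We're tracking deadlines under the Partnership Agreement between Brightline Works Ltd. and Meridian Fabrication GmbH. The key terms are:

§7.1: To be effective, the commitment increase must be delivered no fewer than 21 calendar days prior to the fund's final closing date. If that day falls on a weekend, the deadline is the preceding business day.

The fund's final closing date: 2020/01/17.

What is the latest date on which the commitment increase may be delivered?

2020/01/17 minus 21 days is 2019/12/27. That is a Friday, so no adjustment is needed.

2019/12/27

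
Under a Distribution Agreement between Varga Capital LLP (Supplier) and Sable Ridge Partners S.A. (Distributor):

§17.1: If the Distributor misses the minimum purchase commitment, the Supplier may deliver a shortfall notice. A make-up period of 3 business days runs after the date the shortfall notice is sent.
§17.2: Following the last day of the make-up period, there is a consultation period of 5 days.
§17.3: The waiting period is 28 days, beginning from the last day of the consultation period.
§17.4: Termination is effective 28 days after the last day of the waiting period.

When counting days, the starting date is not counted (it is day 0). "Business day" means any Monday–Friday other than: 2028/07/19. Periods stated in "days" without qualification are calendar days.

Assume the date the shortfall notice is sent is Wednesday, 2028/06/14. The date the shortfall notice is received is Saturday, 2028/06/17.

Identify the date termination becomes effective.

2028/08/19

The last day of the make-up period: 3 business days after Wednesday, 2028/06/14, skipping weekends — Jun 15, Jun 16, Jun 19 — lands on Monday, 2028/06/19.
Adding 5 calendar days to 2028/06/19 gives 2028/06/24, which is the last day of the consultation period.
The last day of the waiting period: 28 calendar days after 2028/06/24 is 2028/07/22.
The date termination becomes effective: 28 calendar days after 2028/07/22 is 2028/08/19.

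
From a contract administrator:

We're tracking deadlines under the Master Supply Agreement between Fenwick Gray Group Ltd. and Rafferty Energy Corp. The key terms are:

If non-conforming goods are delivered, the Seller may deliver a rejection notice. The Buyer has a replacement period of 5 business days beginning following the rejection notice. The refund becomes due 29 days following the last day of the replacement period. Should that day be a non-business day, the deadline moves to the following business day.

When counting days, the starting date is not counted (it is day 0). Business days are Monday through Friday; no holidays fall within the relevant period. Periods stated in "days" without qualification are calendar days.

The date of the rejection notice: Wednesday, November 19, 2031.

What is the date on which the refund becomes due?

December 25, 2031

The last day of the replacement period: counting 5 business days from Wednesday, November 19, 2031 (Nov 20, Nov 21, Nov 24, Nov 25, Nov 26, skipping weekends) reaches Wednesday, November 26, 2031.
The date on which the refund becomes due: November 26, 2031 + 29 days = December 25, 2031. December 25, 2031 is a Thursday, so no roll-forward applies.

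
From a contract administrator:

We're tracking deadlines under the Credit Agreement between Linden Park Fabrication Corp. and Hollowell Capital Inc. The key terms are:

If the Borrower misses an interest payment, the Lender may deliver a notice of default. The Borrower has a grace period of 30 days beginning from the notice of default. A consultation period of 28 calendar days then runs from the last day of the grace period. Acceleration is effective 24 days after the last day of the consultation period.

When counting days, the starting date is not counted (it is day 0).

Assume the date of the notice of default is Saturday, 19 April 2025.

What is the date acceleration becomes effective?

10 July 2025

The last day of the grace period: 30 calendar days after 19 April 2025 is 19 May 2025.
Adding 28 calendar days to 19 May 2025 gives 16 June 2025, which is the last day of the consultation period.
The date acceleration becomes effective: 24 calendar days after 16 June 2025 is 10 July 2025.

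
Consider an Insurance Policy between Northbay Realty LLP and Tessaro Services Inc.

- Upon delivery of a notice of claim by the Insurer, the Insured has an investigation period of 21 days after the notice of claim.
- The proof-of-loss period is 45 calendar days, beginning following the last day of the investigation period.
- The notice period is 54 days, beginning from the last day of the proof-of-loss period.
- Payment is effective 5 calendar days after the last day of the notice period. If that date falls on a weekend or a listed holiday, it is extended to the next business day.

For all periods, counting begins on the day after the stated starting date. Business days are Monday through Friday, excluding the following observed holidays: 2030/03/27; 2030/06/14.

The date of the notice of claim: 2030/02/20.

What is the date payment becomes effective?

Adding 21 calendar days to 2030/02/20 gives 2030/03/13, which is the last day of the investigation period.
The last day of the proof-of-loss period: 2030/03/13 + 45 days = 2030/04/27.
Adding 54 calendar days to 2030/04/27 gives 2030/06/20, which is the last day of the notice period.
The date payment becomes effective: 5 calendar days after 2030/06/20 is 2030/06/25. 2030/06/25 is a Tuesday and is not a listed holiday, so no roll-forward applies.

2030/06/25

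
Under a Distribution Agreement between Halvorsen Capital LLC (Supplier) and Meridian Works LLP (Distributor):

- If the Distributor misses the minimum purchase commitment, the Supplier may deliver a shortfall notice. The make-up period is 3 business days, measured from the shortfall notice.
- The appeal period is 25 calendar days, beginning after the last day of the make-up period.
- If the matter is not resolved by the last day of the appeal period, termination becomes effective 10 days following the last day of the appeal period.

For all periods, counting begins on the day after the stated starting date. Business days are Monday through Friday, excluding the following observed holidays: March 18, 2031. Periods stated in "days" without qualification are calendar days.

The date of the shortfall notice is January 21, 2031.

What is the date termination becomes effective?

February 28, 2031

The last day of the make-up period: 3 business days after Tuesday, January 21, 2031, skipping weekends — Jan 22, Jan 23, Jan 24 — lands on Friday, January 24, 2031.
The last day of the appeal period: January 24, 2031 + 25 days = February 18, 2031.
The date termination becomes effective: 10 calendar days after February 18, 2031 is February 28, 2031.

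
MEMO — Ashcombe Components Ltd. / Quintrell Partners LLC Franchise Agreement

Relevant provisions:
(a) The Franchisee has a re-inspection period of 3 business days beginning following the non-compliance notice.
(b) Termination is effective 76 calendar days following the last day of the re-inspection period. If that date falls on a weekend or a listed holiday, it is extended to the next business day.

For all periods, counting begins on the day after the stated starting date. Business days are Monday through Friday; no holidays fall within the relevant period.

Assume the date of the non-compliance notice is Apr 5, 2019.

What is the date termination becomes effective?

Jun 25, 2019

From Friday, Apr 5, 2019, 3 business days (Apr 8, Apr 9, Apr 10, skipping weekends) brings us to Wednesday, Apr 10, 2019, which is the last day of the re-inspection period.
The date termination becomes effective: Apr 10, 2019 + 76 days = Jun 25, 2019. Jun 25, 2019 is a Tuesday, so no roll-forward applies.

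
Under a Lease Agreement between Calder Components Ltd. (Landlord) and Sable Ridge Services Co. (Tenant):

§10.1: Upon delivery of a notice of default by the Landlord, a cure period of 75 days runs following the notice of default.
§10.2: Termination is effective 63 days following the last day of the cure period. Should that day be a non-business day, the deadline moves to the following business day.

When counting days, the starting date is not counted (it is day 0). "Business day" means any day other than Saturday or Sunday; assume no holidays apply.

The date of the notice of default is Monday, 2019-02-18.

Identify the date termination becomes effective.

Adding 75 calendar days to 2019-02-18 gives 2019-05-04, which is the last day of the cure period.
The date termination becomes effective: 2019-05-04 + 63 days = 2019-07-06. That falls on a Saturday, so it rolls to the next business day, Monday, 2019-07-08.

2019-07-08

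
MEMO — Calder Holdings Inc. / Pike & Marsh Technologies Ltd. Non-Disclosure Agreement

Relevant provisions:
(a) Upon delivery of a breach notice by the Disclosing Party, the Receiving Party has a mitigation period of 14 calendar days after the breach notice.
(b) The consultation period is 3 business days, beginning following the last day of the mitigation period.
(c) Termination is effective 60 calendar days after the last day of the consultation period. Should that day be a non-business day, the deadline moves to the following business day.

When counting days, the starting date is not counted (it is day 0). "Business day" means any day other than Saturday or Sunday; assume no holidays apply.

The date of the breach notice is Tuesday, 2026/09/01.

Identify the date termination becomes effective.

Adding 14 calendar days to 2026/09/01 gives 2026/09/15, which is the last day of the mitigation period.
The last day of the consultation period: counting 3 business days from Tuesday, 2026/09/15 (Sep 16, Sep 17, Sep 18, skipping weekends) reaches Friday, 2026/09/18.
The date termination becomes effective: 60 calendar days after 2026/09/18 is 2026/11/17. 2026/11/17 is a Tuesday, so no roll-forward applies.

2026/11/17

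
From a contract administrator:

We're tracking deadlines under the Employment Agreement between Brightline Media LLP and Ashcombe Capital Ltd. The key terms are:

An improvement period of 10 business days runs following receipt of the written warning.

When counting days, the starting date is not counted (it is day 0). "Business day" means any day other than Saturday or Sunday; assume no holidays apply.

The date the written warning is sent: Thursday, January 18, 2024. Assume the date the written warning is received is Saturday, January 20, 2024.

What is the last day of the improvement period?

From Saturday, January 20, 2024, 10 business days (Jan 22, Jan 23, Jan 24, Jan 25, Jan 26, Jan 29, Jan 30, Jan 31, Feb 1, Feb 2, skipping weekends) brings us to Friday, February 2, 2024, which is the last day of the improvement period.

February 2, 2024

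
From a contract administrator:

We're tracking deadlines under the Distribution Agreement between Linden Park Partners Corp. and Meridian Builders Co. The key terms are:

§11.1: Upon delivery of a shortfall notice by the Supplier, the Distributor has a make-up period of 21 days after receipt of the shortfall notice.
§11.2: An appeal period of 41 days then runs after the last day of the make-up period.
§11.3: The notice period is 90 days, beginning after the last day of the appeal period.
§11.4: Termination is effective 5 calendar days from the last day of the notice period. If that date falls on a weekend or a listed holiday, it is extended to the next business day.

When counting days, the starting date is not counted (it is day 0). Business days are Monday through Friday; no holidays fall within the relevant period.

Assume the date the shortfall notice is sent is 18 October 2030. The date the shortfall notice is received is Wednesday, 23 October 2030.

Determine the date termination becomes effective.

Adding 21 calendar days to 23 October 2030 gives 13 November 2030, which is the last day of the make-up period.
The last day of the appeal period: 41 calendar days after 13 November 2030 is 24 December 2030.
Adding 90 calendar days to 24 December 2030 gives 24 March 2031, which is the last day of the notice period.
Adding 5 calendar days to 24 March 2031 gives 29 March 2031, which is the date termination becomes effective. That falls on a Saturday, so it rolls to the next business day, Monday, 31 March 2031.

31 March 2031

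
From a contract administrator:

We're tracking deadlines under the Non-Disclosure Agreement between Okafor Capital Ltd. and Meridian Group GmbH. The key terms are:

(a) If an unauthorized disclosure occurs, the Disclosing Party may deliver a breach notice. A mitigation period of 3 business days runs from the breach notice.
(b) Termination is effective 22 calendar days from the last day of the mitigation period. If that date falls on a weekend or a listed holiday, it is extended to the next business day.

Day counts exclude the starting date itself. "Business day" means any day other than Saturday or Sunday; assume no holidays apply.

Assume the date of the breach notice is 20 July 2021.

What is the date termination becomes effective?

The last day of the mitigation period: 3 business days after Tuesday, 20 July 2021, skipping weekends — Jul 21, Jul 22, Jul 23 — lands on Friday, 23 July 2021.
The date termination becomes effective: 22 calendar days after 23 July 2021 is 14 August 2021. That falls on a Saturday, so it rolls to the next business day, Monday, 16 August 2021.

16 August 2021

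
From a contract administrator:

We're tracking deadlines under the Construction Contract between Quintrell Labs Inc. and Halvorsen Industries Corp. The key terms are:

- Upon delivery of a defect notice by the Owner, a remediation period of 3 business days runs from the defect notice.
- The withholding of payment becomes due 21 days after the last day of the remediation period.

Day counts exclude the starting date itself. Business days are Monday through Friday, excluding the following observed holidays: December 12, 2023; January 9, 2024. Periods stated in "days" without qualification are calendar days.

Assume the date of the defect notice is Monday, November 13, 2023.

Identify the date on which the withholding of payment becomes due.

The last day of the remediation period: counting 3 business days from Monday, November 13, 2023 (Nov 14, Nov 15, Nov 16, skipping weekends) reaches Thursday, November 16, 2023.
The date on which the withholding of payment becomes due: 21 calendar days after November 16, 2023 is December 7, 2023.

December 7, 2023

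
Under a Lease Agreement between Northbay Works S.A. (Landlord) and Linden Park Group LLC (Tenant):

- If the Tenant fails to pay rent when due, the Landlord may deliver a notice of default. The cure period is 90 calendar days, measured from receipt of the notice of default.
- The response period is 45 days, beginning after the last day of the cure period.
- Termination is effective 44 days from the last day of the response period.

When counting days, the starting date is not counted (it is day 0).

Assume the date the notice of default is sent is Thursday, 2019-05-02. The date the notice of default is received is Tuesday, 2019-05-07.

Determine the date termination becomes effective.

2019-11-02

Adding 90 calendar days to 2019-05-07 gives 2019-08-05, which is the last day of the cure period.
The last day of the response period: 2019-08-05 + 45 days = 2019-09-19.
Adding 44 calendar days to 2019-09-19 gives 2019-11-02, which is the date termination becomes effective.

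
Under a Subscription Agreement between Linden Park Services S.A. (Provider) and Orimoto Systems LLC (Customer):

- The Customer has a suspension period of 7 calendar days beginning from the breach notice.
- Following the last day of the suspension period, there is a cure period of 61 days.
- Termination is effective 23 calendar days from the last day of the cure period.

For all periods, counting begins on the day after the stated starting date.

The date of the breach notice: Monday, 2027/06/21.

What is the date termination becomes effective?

Adding 7 calendar days to 2027/06/21 gives 2027/06/28, which is the last day of the suspension period.
The last day of the cure period: 61 calendar days after 2027/06/28 is 2027/08/28.
Adding 23 calendar days to 2027/08/28 gives 2027/09/20, which is the date termination becomes effective.

2027/09/20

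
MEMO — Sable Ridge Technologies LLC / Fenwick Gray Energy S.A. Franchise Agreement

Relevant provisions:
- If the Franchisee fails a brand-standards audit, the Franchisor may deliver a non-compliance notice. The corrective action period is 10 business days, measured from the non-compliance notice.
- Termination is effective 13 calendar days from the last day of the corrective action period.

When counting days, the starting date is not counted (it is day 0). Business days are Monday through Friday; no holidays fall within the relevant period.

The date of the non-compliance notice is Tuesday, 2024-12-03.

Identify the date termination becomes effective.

From Tuesday, 2024-12-03, 10 business days (Dec 4, Dec 5, Dec 6, Dec 9, Dec 10, Dec 11, Dec 12, Dec 13, Dec 16, Dec 17, skipping weekends) brings us to Tuesday, 2024-12-17, which is the last day of the corrective action period.
Adding 13 calendar days to 2024-12-17 gives 2024-12-30, which is the date termination becomes effective.

2024-12-30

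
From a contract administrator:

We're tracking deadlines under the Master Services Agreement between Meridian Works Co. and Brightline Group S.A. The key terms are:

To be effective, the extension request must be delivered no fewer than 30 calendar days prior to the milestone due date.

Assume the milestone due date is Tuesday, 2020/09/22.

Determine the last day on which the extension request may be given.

2020/08/23

Counting back 30 calendar days from 2020/09/22 gives 2020/08/23.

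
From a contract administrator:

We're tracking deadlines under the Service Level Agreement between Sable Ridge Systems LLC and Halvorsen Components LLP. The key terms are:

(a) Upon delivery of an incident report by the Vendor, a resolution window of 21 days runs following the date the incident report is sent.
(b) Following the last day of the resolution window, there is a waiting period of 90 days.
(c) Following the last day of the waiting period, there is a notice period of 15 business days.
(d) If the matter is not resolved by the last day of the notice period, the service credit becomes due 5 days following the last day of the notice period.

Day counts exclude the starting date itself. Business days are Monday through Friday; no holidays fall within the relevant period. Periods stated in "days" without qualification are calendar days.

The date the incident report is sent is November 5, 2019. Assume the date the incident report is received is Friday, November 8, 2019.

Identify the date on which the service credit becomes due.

March 21, 2020

The last day of the resolution window: 21 calendar days after November 5, 2019 is November 26, 2019.
Adding 90 calendar days to November 26, 2019 gives February 24, 2020, which is the last day of the waiting period.
The last day of the notice period: 15 business days after Monday, February 24, 2020, skipping weekends — Feb 25, Feb 26, Feb 27, Feb 28, …, Mar 12, Mar 13, Mar 16 — lands on Monday, March 16, 2020.
Adding 5 calendar days to March 16, 2020 gives March 21, 2020, which is the date on which the service credit becomes due.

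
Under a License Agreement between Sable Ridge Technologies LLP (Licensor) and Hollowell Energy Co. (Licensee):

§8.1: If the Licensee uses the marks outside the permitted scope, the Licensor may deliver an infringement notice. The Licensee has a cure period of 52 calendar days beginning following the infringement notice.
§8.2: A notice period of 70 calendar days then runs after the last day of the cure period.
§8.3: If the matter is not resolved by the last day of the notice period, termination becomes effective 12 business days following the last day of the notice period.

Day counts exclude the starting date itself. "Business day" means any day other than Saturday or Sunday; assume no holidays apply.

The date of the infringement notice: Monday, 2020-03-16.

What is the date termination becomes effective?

2020-08-03

The last day of the cure period: 52 calendar days after 2020-03-16 is 2020-05-07.
The last day of the notice period: 2020-05-07 + 70 days = 2020-07-16.
The date termination becomes effective: counting 12 business days from Thursday, 2020-07-16 (Jul 17, Jul 20, Jul 21, Jul 22, …, Jul 30, Jul 31, Aug 3, skipping weekends) reaches Monday, 2020-08-03.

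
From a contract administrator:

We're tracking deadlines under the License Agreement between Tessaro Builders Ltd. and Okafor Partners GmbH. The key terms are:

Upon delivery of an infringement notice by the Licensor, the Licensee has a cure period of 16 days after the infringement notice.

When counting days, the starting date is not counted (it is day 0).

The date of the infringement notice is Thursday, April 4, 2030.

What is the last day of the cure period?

April 20, 2030

The last day of the cure period: April 4, 2030 + 16 days = April 20, 2030.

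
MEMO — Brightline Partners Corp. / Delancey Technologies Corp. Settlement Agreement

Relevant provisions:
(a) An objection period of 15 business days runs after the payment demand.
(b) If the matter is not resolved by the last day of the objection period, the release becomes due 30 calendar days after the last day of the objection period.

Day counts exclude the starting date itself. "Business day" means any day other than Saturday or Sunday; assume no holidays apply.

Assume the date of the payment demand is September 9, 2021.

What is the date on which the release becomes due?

October 30, 2021

The last day of the objection period: 15 business days after Thursday, September 9, 2021, skipping weekends — Sep 10, Sep 13, Sep 14, Sep 15, …, Sep 28, Sep 29, Sep 30 — lands on Thursday, September 30, 2021.
The date on which the release becomes due: September 30, 2021 + 30 days = October 30, 2021.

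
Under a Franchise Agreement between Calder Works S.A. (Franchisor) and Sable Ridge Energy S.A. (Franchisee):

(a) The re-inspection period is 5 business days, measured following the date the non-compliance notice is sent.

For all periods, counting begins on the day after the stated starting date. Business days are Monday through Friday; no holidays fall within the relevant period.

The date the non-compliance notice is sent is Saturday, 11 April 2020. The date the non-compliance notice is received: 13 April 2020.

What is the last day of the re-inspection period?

The last day of the re-inspection period: counting 5 business days from Saturday, 11 April 2020 (Apr 13, Apr 14, Apr 15, Apr 16, Apr 17, skipping weekends) reaches Friday, 17 April 2020.

17 April 2020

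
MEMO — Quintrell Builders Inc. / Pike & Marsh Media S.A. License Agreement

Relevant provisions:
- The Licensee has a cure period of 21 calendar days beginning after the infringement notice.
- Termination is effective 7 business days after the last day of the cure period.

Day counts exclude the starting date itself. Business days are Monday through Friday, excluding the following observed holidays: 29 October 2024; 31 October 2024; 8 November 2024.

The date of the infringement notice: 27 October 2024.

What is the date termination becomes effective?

The last day of the cure period: 21 calendar days after 27 October 2024 is 17 November 2024.
From Sunday, 17 November 2024, 7 business days (Nov 18, Nov 19, Nov 20, Nov 21, Nov 22, Nov 25, Nov 26, skipping weekends) brings us to Tuesday, 26 November 2024, which is the date termination becomes effective.

26 November 2024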